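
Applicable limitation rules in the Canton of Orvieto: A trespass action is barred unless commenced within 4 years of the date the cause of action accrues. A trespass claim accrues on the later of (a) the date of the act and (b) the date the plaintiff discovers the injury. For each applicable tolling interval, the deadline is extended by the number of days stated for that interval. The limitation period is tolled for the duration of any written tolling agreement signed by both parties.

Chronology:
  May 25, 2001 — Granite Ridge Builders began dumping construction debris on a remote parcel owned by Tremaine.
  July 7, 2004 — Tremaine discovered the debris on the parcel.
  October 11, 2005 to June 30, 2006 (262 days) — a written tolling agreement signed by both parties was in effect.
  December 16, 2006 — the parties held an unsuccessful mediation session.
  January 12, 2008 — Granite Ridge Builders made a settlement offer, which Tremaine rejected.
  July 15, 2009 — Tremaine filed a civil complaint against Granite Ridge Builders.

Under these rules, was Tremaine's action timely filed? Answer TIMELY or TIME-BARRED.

Taking the later of the act (May 25, 2001) and discovery (July 7, 2004), the claim accrued on July 7, 2004.
The untolled deadline — 4 years after July 7, 2004 — is July 7, 2008.
The written tolling agreement from October 11, 2005 to June 30, 2006 tolled the period for 262 days, extending the deadline to March 26, 2009.
None of the other events listed affects the running of the period under the stated rules.
Tremaine filed on July 15, 2009, after the March 26, 2009 deadline, so the action is time-barred.

TIME-BARRED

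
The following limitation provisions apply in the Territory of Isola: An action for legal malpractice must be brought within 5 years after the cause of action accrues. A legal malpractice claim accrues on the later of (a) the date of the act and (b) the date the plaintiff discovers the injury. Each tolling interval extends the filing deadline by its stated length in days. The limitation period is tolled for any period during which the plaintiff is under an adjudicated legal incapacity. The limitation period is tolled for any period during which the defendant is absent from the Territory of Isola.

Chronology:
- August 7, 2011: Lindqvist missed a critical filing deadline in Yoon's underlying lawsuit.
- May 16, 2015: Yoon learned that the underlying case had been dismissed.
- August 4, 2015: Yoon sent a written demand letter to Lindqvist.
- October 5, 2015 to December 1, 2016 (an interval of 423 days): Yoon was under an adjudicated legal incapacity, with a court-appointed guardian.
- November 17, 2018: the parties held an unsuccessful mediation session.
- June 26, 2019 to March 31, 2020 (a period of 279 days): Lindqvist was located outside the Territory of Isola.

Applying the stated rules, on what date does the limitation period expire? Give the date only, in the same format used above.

Taking the later of the act (August 7, 2011) and discovery (May 16, 2015), the claim accrued on May 16, 2015.
Adding the 5 years base period to May 16, 2015 gives a deadline of May 16, 2020, before any tolling.
The period was tolled for 423 days by the plaintiff's legal incapacity (October 5, 2015 to December 1, 2016), pushing the deadline to July 13, 2021.
The period was tolled for 279 days by the defendant's absence from the jurisdiction (June 26, 2019 to March 31, 2020), pushing the deadline to April 18, 2022.
Nothing else in the chronology tolls or restarts the period.

April 18, 2022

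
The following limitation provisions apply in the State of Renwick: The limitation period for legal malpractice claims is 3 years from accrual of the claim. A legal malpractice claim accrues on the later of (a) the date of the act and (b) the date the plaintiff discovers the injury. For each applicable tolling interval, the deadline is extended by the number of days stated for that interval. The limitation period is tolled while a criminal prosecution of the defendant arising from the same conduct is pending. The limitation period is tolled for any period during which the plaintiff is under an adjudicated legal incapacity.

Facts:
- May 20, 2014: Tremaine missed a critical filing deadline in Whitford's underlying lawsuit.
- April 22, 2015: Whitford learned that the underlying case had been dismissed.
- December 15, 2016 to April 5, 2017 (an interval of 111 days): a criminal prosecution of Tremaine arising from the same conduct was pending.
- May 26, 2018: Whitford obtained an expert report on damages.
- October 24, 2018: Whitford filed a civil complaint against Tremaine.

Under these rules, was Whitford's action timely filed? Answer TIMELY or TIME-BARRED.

Taking the later of the act (May 20, 2014) and discovery (April 22, 2015), the claim accrued on April 22, 2015.
Adding the 3 years base period to April 22, 2015 gives a deadline of April 22, 2018, before any tolling.
The pending criminal prosecution from December 15, 2016 to April 5, 2017 tolled the period for 111 days, extending the deadline to August 11, 2018.
None of the other events listed affects the running of the period under the stated rules.
Filing on October 24, 2018 missed the August 11, 2018 deadline — the action is time-barred.

TIME-BARRED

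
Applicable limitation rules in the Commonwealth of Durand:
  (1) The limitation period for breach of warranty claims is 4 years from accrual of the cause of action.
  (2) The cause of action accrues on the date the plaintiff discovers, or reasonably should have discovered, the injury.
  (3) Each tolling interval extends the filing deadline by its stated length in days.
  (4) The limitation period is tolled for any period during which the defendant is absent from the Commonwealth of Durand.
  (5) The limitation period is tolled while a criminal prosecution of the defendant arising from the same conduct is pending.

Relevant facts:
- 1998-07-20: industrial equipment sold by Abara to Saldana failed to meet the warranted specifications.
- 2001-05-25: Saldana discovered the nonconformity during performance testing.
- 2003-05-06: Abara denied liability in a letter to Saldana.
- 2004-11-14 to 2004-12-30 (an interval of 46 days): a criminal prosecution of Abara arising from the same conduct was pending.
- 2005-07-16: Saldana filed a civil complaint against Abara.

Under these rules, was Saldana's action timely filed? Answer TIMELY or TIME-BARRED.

Under the discovery rule, the claim accrued on 2001-05-25, when Saldana discovered the injury — not on the 1998-07-20 date of the underlying act.
The untolled deadline — 4 years after 2001-05-25 — is 2005-05-25.
The period was tolled for 46 days by the pending criminal prosecution (2004-11-14 to 2004-12-30), pushing the deadline to 2005-07-10.
Nothing else in the chronology tolls or restarts the period.
Filing on 2005-07-16 missed the 2005-07-10 deadline — the action is time-barred.

TIME-BARRED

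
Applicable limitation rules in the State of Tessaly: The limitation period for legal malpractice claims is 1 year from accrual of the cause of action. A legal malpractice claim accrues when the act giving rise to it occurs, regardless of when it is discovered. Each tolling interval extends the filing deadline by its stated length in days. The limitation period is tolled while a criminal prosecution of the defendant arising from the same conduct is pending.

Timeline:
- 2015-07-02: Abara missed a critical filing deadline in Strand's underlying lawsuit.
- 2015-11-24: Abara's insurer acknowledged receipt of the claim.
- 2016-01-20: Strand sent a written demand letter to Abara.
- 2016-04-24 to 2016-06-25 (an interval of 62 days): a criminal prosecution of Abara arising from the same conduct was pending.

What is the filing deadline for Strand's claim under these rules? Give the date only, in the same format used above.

2016-09-02

The claim accrued on 2015-07-02, when the wrongful act occurred.
1 year from 2015-07-02 is 2016-07-02.
The period was tolled for 62 days by the pending criminal prosecution (2016-04-24 to 2016-06-25), pushing the deadline to 2016-09-02.
Nothing else in the chronology tolls or restarts the period.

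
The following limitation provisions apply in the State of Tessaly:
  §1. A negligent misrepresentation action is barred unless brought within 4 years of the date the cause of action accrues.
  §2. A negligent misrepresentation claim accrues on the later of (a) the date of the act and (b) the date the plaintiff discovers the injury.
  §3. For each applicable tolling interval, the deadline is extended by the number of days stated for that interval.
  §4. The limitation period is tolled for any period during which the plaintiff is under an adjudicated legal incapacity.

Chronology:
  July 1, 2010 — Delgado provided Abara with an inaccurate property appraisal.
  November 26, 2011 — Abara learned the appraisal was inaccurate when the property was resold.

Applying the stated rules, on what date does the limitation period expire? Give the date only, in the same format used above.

November 26, 2015

Taking the later of the act (July 1, 2010) and discovery (November 26, 2011), the claim accrued on November 26, 2011.
Adding the 4 years base period to November 26, 2011 gives a deadline of November 26, 2015, before any tolling.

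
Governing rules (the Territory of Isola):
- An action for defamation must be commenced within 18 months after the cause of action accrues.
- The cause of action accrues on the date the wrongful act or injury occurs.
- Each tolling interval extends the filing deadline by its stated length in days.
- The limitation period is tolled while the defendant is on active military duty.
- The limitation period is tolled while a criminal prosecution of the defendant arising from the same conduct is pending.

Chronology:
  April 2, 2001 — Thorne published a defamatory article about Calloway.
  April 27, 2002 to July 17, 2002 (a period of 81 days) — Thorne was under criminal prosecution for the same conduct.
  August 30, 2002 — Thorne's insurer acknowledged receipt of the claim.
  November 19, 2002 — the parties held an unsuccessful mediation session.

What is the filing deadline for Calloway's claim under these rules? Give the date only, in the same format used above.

The cause of action accrued on April 2, 2001, the date of the act.
18 months from April 2, 2001 is October 2, 2002.
Because the pending criminal prosecution ran from April 27, 2002 to July 17, 2002, the deadline is extended by 81 days to December 22, 2002.
None of the other events listed affects the running of the period under the stated rules.

December 22, 2002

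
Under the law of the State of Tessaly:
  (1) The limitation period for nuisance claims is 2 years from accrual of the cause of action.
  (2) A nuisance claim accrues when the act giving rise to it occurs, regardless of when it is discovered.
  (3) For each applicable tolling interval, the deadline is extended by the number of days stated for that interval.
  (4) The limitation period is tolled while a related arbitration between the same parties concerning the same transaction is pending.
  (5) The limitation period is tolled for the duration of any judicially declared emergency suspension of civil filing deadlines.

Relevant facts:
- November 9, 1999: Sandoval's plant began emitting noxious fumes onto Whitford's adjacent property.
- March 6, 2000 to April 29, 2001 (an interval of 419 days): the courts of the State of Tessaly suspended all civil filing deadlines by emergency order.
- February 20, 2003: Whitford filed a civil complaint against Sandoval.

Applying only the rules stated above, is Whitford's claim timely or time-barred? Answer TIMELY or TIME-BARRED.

The limitation period began to run on November 9, 1999.
2 years from November 9, 1999 is November 9, 2001.
Because the emergency suspension of filing deadlines ran from March 6, 2000 to April 29, 2001, the deadline is extended by 419 days to January 2, 2003.
The February 20, 2003 filing falls after the January 2, 2003 deadline; the claim is time-barred.

TIME-BARRED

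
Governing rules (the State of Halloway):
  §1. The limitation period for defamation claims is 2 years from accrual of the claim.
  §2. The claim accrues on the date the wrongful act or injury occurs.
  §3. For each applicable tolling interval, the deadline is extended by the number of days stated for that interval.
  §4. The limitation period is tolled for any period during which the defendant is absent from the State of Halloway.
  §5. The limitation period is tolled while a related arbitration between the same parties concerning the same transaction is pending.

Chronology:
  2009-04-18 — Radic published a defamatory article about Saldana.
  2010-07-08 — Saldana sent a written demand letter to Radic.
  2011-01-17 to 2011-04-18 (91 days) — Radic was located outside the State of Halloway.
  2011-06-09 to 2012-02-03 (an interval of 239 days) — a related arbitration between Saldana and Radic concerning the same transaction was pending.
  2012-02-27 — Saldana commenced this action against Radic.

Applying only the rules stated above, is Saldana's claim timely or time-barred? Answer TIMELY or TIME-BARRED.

TIMELY

The claim accrued on 2009-04-18, the date of the act.
Adding the 2 years base period to 2009-04-18 gives a deadline of 2011-04-18, before any tolling.
The period was tolled for 91 days by the defendant's absence from the jurisdiction (2011-01-17 to 2011-04-18), pushing the deadline to 2011-07-18.
The period was tolled for 239 days by the pending related arbitration (2011-06-09 to 2012-02-03), pushing the deadline to 2012-03-13.
None of the other events listed affects the running of the period under the stated rules.
The 2012-02-27 filing precedes the 2012-03-13 deadline; the claim is timely.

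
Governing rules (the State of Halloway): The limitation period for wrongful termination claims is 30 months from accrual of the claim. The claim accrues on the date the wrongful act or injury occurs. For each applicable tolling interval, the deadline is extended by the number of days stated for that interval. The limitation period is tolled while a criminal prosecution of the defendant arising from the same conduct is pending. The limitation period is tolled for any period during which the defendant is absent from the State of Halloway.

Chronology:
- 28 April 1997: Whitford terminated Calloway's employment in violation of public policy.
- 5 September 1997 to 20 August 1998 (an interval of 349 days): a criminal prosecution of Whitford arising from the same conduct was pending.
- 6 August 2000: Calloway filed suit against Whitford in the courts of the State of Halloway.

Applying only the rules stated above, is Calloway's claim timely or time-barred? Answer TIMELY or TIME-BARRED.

TIMELY

The claim accrued on 28 April 1997, the date of the act.
30 months from 28 April 1997 is 28 October 1999.
The period was tolled for 349 days by the pending criminal prosecution (5 September 1997 to 20 August 1998), pushing the deadline to 11 October 2000.
The 6 August 2000 filing precedes the 11 October 2000 deadline; the claim is timely.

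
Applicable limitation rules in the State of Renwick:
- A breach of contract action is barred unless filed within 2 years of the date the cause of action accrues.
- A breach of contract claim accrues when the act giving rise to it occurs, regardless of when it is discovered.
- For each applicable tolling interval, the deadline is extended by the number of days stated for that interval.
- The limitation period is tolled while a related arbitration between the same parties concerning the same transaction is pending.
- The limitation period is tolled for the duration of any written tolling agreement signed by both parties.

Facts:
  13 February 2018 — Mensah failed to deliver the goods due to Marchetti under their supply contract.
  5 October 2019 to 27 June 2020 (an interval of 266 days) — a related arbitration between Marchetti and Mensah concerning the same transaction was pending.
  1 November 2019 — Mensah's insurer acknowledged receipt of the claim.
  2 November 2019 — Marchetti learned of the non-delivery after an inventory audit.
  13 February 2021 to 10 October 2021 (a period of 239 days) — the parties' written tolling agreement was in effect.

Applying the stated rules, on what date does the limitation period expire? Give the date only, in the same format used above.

Because the rule ties accrual to occurrence, the claim accrued on 13 February 2018, not on the 2 November 2019 discovery date.
The untolled deadline — 2 years after 13 February 2018 — is 13 February 2020.
The period was tolled for 266 days by the pending related arbitration (5 October 2019 to 27 June 2020), pushing the deadline to 5 November 2020.
The written tolling agreement starting 13 February 2021 came too late — the period had run on 5 November 2020 — and so does not extend the deadline.
The other events in the timeline have no effect on the limitation period under the stated rules.

5 November 2020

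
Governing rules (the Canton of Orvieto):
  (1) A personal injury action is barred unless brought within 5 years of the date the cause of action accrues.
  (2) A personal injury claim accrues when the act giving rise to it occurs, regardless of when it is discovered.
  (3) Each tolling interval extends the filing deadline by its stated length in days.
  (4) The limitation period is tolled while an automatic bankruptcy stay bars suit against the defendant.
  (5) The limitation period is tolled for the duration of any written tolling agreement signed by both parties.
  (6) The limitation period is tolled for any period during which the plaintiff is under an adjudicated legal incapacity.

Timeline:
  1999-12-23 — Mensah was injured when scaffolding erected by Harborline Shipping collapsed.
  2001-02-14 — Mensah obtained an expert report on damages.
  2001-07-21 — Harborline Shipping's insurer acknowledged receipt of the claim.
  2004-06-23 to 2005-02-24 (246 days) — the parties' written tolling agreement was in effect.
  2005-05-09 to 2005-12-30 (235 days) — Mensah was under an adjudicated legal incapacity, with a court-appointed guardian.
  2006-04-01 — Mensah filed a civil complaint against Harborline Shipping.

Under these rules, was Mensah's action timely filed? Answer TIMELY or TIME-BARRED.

The cause of action accrued on 1999-12-23, the date of the act.
The untolled deadline — 5 years after 1999-12-23 — is 2004-12-23.
Because the written tolling agreement ran from 2004-06-23 to 2005-02-24, the deadline is extended by 246 days to 2005-08-26.
The plaintiff's legal incapacity from 2005-05-09 to 2005-12-30 tolled the period for 235 days, extending the deadline to 2006-04-18.
Nothing else in the chronology tolls or restarts the period.
Mensah filed on 2006-04-01, before the 2006-04-18 deadline, so the action is timely.

TIMELY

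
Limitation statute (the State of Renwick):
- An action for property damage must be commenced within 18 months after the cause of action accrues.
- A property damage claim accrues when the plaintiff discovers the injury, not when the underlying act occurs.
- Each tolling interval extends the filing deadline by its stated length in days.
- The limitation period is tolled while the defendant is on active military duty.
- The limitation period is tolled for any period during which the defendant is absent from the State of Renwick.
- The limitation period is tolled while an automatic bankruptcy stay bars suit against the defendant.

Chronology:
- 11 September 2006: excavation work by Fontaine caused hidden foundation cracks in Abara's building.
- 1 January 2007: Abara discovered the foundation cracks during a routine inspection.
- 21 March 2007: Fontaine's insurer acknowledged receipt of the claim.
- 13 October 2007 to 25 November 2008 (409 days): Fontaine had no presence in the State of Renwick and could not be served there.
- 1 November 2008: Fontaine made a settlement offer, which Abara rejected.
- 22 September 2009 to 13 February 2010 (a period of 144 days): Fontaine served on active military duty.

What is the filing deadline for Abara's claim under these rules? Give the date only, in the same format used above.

14 August 2009

Under the discovery rule, the claim accrued on 1 January 2007, when Abara discovered the injury — not on the 11 September 2006 date of the underlying act.
18 months from 1 January 2007 is 1 July 2008.
The defendant's absence from the jurisdiction from 13 October 2007 to 25 November 2008 tolled the period for 409 days, extending the deadline to 14 August 2009.
The defendant's active military service starting 22 September 2009 came too late — the period had run on 14 August 2009 — and so does not extend the deadline.
Nothing else in the chronology tolls or restarts the period.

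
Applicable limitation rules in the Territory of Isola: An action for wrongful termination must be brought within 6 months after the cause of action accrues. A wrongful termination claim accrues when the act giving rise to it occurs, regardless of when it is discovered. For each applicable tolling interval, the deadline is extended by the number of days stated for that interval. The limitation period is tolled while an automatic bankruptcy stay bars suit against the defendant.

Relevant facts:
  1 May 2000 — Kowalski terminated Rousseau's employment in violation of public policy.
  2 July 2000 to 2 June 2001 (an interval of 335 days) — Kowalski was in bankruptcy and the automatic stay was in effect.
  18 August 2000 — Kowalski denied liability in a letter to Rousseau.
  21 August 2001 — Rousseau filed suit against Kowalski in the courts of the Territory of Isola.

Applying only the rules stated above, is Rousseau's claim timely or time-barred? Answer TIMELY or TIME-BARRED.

TIMELY

The limitation period began to run on 1 May 2000.
The untolled deadline — 6 months after 1 May 2000 — is 1 November 2000.
Because the automatic bankruptcy stay ran from 2 July 2000 to 2 June 2001, the deadline is extended by 335 days to 2 October 2001.
The other events in the timeline have no effect on the limitation period under the stated rules.
Rousseau filed on 21 August 2001, before the 2 October 2001 deadline, so the action is timely.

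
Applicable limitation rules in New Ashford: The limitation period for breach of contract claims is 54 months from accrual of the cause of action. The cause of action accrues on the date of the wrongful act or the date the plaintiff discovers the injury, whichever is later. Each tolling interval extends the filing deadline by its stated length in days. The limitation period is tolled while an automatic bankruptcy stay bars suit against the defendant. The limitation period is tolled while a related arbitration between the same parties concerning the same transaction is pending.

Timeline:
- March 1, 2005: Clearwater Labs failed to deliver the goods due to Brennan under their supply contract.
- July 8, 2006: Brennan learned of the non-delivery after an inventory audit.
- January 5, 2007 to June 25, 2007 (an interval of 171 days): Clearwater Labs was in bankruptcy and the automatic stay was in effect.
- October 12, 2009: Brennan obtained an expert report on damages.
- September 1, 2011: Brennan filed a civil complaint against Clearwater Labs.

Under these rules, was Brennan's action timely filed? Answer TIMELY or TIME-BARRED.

Because discovery on July 8, 2006 post-dates the March 1, 2005 act, accrual under the later-of rule falls on July 8, 2006.
Adding the 54 months base period to July 8, 2006 gives a deadline of January 8, 2011, before any tolling.
The automatic bankruptcy stay from January 5, 2007 to June 25, 2007 tolled the period for 171 days, extending the deadline to June 28, 2011.
The other events in the timeline have no effect on the limitation period under the stated rules.
The September 1, 2011 filing falls after the June 28, 2011 deadline; the claim is time-barred.

TIME-BARRED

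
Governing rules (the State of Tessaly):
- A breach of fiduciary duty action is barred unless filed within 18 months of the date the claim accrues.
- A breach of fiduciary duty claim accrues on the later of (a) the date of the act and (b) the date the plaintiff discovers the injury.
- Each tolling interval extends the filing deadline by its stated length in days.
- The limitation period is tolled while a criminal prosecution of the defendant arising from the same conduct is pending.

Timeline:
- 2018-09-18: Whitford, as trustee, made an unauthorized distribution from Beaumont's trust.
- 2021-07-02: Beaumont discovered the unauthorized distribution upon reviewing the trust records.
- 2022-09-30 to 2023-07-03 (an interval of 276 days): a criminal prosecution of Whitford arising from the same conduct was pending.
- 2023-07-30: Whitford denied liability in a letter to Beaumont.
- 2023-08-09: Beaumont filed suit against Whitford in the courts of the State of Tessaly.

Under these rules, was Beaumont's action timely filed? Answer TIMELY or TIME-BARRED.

TIMELY

The claim accrued on 2021-07-02 — the later of the 2018-09-18 act and the 2021-07-02 discovery.
18 months from 2021-07-02 is 2023-01-02.
The period was tolled for 276 days by the pending criminal prosecution (2022-09-30 to 2023-07-03), pushing the deadline to 2023-10-05.
Nothing else in the chronology tolls or restarts the period.
Beaumont filed on 2023-08-09, before the 2023-10-05 deadline, so the action is timely.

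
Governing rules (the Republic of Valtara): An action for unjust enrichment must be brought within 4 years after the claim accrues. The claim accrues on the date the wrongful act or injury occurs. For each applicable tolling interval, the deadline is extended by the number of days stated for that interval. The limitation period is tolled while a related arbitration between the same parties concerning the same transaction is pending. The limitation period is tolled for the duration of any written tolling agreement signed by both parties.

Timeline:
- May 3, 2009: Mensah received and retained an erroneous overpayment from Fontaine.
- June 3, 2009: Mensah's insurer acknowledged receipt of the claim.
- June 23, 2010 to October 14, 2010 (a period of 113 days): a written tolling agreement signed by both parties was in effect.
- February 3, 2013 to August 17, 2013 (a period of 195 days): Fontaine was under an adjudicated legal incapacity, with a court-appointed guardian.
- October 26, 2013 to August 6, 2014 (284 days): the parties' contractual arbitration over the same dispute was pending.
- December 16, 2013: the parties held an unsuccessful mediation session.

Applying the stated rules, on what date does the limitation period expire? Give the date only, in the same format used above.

The limitation period began to run on May 3, 2009.
The untolled deadline — 4 years after May 3, 2009 — is May 3, 2013.
Because the written tolling agreement ran from June 23, 2010 to October 14, 2010, the deadline is extended by 113 days to August 24, 2013.
The pending related arbitration from October 26, 2013 to August 6, 2014 began after the period had already run on August 24, 2013, so it has no tolling effect.
No stated provision tolls the period for the plaintiff's incapacity, so the interval from February 3, 2013 to August 17, 2013 has no effect on the deadline.
Nothing else in the chronology tolls or restarts the period.

August 24, 2013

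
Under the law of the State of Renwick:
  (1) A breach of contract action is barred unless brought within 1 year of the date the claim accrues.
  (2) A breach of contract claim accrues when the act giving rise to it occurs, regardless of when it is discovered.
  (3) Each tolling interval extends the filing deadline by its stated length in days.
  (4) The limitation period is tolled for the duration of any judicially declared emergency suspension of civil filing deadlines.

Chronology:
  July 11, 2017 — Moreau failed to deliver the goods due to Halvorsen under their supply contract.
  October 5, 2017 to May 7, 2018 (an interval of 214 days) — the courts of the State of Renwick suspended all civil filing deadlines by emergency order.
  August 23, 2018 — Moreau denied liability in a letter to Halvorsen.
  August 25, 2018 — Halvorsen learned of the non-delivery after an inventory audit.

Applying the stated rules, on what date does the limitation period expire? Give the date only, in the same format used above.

February 10, 2019

Because the rule ties accrual to occurrence, the claim accrued on July 11, 2017, not on the August 25, 2018 discovery date.
The untolled deadline — 1 year after July 11, 2017 — is July 11, 2018.
The emergency suspension of filing deadlines from October 5, 2017 to May 7, 2018 tolled the period for 214 days, extending the deadline to February 10, 2019.
The other events in the timeline have no effect on the limitation period under the stated rules.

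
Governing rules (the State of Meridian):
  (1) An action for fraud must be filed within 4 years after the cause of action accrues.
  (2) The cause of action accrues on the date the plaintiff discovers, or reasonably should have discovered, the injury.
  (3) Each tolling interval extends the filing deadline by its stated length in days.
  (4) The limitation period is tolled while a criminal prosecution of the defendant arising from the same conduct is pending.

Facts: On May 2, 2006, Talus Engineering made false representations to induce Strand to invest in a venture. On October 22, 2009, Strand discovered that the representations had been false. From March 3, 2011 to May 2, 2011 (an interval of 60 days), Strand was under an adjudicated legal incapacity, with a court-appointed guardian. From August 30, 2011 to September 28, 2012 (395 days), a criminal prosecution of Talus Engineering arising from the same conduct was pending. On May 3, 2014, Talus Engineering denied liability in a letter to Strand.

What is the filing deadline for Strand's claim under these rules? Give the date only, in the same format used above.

November 21, 2014

Under the discovery rule, the claim accrued on October 22, 2009, when Strand discovered the injury — not on the May 2, 2006 date of the underlying act.
4 years from October 22, 2009 is October 22, 2013.
The pending criminal prosecution from August 30, 2011 to September 28, 2012 tolled the period for 395 days, extending the deadline to November 21, 2014.
No stated provision tolls the period for the plaintiff's incapacity, so the interval from March 3, 2011 to May 2, 2011 has no effect on the deadline.
None of the other events listed affects the running of the period under the stated rules.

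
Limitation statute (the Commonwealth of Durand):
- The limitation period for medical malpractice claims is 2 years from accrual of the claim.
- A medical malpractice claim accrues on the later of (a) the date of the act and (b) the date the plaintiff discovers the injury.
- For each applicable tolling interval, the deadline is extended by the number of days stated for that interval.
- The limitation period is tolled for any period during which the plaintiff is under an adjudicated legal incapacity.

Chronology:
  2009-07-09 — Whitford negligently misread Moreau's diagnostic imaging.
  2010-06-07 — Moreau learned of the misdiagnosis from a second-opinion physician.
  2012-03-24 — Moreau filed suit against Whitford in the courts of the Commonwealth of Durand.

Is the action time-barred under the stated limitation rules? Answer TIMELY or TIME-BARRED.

The claim accrued on 2010-06-07 — the later of the 2009-07-09 act and the 2010-06-07 discovery.
The untolled deadline — 2 years after 2010-06-07 — is 2012-06-07.
Moreau filed on 2012-03-24, before the 2012-06-07 deadline, so the action is timely.

TIMELY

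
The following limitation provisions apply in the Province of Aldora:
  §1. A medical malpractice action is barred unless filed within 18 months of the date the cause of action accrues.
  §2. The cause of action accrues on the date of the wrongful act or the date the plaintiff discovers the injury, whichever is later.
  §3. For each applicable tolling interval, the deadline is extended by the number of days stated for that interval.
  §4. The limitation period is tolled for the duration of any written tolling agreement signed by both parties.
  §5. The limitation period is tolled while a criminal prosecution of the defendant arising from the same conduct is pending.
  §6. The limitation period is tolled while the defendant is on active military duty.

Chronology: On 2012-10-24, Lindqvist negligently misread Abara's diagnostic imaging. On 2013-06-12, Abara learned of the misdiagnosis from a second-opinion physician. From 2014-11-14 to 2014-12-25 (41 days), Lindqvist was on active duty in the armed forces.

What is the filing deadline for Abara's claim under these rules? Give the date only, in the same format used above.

Taking the later of the act (2012-10-24) and discovery (2013-06-12), the claim accrued on 2013-06-12.
Adding the 18 months base period to 2013-06-12 gives a deadline of 2014-12-12, before any tolling.
The period was tolled for 41 days by the defendant's active military service (2014-11-14 to 2014-12-25), pushing the deadline to 2015-01-22.

2015-01-22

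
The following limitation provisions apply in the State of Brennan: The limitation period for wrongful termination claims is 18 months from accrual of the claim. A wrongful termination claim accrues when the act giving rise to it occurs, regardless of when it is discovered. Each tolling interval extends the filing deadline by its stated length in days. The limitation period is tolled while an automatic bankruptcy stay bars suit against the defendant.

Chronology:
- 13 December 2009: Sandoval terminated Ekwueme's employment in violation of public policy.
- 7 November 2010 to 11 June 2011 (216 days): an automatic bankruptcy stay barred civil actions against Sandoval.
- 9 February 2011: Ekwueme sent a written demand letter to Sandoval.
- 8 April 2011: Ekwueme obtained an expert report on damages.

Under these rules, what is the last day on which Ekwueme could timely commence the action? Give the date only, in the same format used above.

15 January 2012

The claim accrued on 13 December 2009, the date of the act.
Adding the 18 months base period to 13 December 2009 gives a deadline of 13 June 2011, before any tolling.
Because the automatic bankruptcy stay ran from 7 November 2010 to 11 June 2011, the deadline is extended by 216 days to 15 January 2012.
Nothing else in the chronology tolls or restarts the period.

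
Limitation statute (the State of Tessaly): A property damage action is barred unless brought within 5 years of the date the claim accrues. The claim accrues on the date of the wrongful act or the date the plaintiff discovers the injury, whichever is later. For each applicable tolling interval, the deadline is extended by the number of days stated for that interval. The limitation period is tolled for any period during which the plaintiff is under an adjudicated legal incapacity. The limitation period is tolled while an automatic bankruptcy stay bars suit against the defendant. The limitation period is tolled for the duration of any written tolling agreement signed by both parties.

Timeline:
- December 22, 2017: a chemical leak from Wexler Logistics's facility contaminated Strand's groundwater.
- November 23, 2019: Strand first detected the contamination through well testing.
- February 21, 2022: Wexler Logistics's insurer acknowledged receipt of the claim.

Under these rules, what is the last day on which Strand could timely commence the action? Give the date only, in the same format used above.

November 23, 2024

The claim accrued on November 23, 2019 — the later of the December 22, 2017 act and the November 23, 2019 discovery.
5 years from November 23, 2019 is November 23, 2024.
None of the other events listed affects the running of the period under the stated rules.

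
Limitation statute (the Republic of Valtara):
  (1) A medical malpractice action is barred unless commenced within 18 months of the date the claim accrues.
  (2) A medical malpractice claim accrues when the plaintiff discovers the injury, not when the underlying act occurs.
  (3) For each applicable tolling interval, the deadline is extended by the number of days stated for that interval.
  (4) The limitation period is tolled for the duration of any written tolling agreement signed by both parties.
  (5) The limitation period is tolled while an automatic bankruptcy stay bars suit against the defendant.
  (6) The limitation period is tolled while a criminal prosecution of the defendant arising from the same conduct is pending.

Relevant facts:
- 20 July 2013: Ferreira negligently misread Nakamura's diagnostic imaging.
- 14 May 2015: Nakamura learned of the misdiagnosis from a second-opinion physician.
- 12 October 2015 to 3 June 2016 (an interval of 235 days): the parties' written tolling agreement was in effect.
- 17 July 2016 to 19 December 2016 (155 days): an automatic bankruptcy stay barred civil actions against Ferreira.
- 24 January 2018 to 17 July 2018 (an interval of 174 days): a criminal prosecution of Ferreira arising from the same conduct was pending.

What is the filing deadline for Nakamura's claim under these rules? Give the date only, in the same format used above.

9 December 2017

Accrual is tied to discovery, so the period began on 14 May 2015 rather than on 20 July 2013 when the act occurred.
18 months from 14 May 2015 is 14 November 2016.
Because the written tolling agreement ran from 12 October 2015 to 3 June 2016, the deadline is extended by 235 days to 7 July 2017.
The automatic bankruptcy stay from 17 July 2016 to 19 December 2016 tolled the period for 155 days, extending the deadline to 9 December 2017.
The pending criminal prosecution from 24 January 2018 to 17 July 2018 began after the period had already run on 9 December 2017, so it has no tolling effect.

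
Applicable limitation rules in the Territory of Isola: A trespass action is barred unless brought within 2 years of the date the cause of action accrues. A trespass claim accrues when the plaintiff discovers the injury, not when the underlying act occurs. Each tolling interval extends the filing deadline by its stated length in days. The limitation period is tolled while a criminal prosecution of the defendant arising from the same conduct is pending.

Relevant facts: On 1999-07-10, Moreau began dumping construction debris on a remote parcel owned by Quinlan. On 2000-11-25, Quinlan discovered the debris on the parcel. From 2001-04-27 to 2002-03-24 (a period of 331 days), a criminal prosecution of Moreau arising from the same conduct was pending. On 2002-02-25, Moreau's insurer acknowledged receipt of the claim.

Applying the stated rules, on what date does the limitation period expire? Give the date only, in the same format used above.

Under the discovery rule, the claim accrued on 2000-11-25, when Quinlan discovered the injury — not on the 1999-07-10 date of the underlying act.
Adding the 2 years base period to 2000-11-25 gives a deadline of 2002-11-25, before any tolling.
Because the pending criminal prosecution ran from 2001-04-27 to 2002-03-24, the deadline is extended by 331 days to 2003-10-22.
Nothing else in the chronology tolls or restarts the period.

2003-10-22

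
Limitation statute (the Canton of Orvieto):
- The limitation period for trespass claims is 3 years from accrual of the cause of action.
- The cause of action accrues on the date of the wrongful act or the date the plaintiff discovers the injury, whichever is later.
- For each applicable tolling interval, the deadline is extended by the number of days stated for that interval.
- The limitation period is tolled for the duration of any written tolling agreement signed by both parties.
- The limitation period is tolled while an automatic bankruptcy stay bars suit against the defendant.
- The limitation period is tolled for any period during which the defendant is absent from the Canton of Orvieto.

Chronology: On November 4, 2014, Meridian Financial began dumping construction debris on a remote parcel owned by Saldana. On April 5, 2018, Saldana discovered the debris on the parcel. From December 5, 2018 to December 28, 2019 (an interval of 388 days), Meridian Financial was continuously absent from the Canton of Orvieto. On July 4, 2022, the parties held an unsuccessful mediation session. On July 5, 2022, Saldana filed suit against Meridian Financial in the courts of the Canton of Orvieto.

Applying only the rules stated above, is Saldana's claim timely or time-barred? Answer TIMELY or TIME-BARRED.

TIME-BARRED

Taking the later of the act (November 4, 2014) and discovery (April 5, 2018), the claim accrued on April 5, 2018.
Adding the 3 years base period to April 5, 2018 gives a deadline of April 5, 2021, before any tolling.
The period was tolled for 388 days by the defendant's absence from the jurisdiction (December 5, 2018 to December 28, 2019), pushing the deadline to April 28, 2022.
None of the other events listed affects the running of the period under the stated rules.
Saldana filed on July 5, 2022, after the April 28, 2022 deadline, so the action is time-barred.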